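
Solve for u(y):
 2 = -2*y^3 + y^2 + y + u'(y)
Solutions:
 u(y) = C1 + y^4/2 - y^3/3 - y^2/2 + 2*y


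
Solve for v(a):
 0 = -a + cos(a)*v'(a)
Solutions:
 v(a) = C1 + Integral(a/cos(a), a)


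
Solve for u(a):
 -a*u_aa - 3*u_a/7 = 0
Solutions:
 u(a) = C1 + C2*a^(4/7)


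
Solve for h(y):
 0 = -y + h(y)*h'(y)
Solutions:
 h(y) = -sqrt(C1 + y^2)
 h(y) = sqrt(C1 + y^2)


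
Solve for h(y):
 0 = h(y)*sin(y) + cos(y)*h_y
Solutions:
 h(y) = C1*cos(y)


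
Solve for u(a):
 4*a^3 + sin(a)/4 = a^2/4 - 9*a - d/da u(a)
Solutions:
 u(a) = C1 - a^4 + a^3/12 - 9*a^2/2 + cos(a)/4


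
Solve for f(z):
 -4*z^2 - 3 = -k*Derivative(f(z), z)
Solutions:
 f(z) = C1 + 4*z^3/(3*k) + 3*z/k


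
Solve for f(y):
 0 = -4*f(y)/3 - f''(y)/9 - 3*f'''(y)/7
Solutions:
 f(y) = C1*exp(y*(-14 + 7*7^(2/3)/(486*sqrt(59098) + 118147)^(1/3) + 7^(1/3)*(486*sqrt(59098) + 118147)^(1/3))/162)*sin(sqrt(3)*7^(1/3)*y*(-(486*sqrt(59098) + 118147)^(1/3) + 7*7^(1/3)/(486*sqrt(59098) + 118147)^(1/3))/162) + C2*exp(y*(-14 + 7*7^(2/3)/(486*sqrt(59098) + 118147)^(1/3) + 7^(1/3)*(486*sqrt(59098) + 118147)^(1/3))/162)*cos(sqrt(3)*7^(1/3)*y*(-(486*sqrt(59098) + 118147)^(1/3) + 7*7^(1/3)/(486*sqrt(59098) + 118147)^(1/3))/162) + C3*exp(-y*(7*7^(2/3)/(486*sqrt(59098) + 118147)^(1/3) + 7 + 7^(1/3)*(486*sqrt(59098) + 118147)^(1/3))/81)


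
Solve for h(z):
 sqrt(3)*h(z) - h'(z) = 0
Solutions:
 h(z) = C1*exp(sqrt(3)*z)


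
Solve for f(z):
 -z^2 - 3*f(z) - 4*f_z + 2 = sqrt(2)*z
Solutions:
 f(z) = C1*exp(-3*z/4) - z^2/3 - sqrt(2)*z/3 + 8*z/9 - 14/27 + 4*sqrt(2)/9


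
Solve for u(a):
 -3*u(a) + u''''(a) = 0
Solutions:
 u(a) = C1*exp(-3^(1/4)*a) + C2*exp(3^(1/4)*a) + C3*sin(3^(1/4)*a) + C4*cos(3^(1/4)*a)


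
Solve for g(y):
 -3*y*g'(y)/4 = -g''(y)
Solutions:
 g(y) = C1 + C2*erfi(sqrt(6)*y/4)


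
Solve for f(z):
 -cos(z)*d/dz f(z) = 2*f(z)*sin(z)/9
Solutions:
 f(z) = C1*cos(z)^(2/9)


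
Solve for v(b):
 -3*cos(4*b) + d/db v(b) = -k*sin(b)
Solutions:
 v(b) = C1 + k*cos(b) + 3*sin(4*b)/4


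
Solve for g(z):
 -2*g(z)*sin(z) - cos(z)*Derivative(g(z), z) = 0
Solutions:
 g(z) = C1*cos(z)^2


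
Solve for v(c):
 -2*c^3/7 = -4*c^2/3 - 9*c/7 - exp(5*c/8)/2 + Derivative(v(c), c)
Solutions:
 v(c) = C1 - c^4/14 + 4*c^3/9 + 9*c^2/14 + 4*exp(5*c/8)/5


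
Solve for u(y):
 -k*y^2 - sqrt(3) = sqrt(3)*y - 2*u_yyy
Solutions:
 u(y) = C1 + C2*y + C3*y^2 + k*y^5/120 + sqrt(3)*y^4/48 + sqrt(3)*y^3/12


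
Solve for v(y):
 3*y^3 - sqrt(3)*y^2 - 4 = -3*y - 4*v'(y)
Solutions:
 v(y) = C1 - 3*y^4/16 + sqrt(3)*y^3/12 - 3*y^2/8 + y


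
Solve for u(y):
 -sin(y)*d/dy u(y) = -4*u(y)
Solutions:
 u(y) = C1*(cos(y)^2 - 2*cos(y) + 1)/(cos(y)^2 + 2*cos(y) + 1)


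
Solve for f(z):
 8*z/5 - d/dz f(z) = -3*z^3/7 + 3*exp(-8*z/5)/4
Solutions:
 f(z) = C1 + 3*z^4/28 + 4*z^2/5 + 15*exp(-8*z/5)/32


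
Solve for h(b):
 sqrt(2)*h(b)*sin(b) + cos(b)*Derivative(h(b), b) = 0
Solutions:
 h(b) = C1*cos(b)^(sqrt(2))


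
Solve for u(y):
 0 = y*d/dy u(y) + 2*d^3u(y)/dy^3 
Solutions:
 u(y) = C1 + Integral(C2*airyai(-2^(2/3)*y/2) + C3*airybi(-2^(2/3)*y/2), y)


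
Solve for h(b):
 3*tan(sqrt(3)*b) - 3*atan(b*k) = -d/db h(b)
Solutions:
 h(b) = C1 + 3*Piecewise((b*atan(b*k) - log(b^2*k^2 + 1)/(2*k), Ne(k, 0)), (0, True)) + sqrt(3)*log(cos(sqrt(3)*b))


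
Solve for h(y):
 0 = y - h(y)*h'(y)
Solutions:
 h(y) = -sqrt(C1 + y^2)
 h(y) = sqrt(C1 + y^2)


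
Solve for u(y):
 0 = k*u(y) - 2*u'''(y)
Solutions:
 u(y) = C1*exp(2^(2/3)*k^(1/3)*y/2) + C2*exp(2^(2/3)*k^(1/3)*y*(-1 + sqrt(3)*I)/4) + C3*exp(-2^(2/3)*k^(1/3)*y*(1 + sqrt(3)*I)/4)


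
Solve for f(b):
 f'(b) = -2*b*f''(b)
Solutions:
 f(b) = C1 + C2*sqrt(b)


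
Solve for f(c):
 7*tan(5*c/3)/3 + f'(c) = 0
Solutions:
 f(c) = C1 + 7*log(cos(5*c/3))/5


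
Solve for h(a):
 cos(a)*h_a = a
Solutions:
 h(a) = C1 + Integral(a/cos(a), a)


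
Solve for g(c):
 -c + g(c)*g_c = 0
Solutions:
 g(c) = -sqrt(C1 + c^2)
 g(c) = sqrt(C1 + c^2)


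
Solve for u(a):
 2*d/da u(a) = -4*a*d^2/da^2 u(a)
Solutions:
 u(a) = C1 + C2*sqrt(a)


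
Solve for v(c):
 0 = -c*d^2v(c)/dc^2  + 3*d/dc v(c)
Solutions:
 v(c) = C1 + C2*c^4


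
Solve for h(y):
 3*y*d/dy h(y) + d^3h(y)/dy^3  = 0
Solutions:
 h(y) = C1 + Integral(C2*airyai(-3^(1/3)*y) + C3*airybi(-3^(1/3)*y), y)


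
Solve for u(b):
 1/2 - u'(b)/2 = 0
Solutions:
 u(b) = C1 + b


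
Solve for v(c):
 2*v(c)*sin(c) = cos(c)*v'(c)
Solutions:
 v(c) = C1/cos(c)^2


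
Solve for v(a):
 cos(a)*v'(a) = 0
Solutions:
 v(a) = C1


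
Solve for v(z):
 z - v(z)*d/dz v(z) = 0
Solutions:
 v(z) = -sqrt(C1 + z^2)
 v(z) = sqrt(C1 + z^2)


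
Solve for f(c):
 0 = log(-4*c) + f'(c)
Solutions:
 f(c) = C1 - c*log(-c) + c*(1 - 2*log(2))


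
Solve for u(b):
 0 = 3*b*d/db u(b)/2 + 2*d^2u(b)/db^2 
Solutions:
 u(b) = C1 + C2*erf(sqrt(6)*b/4)


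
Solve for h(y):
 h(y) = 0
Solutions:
 h(y) = 0


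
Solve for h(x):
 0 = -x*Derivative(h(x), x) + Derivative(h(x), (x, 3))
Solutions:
 h(x) = C1 + Integral(C2*airyai(x) + C3*airybi(x), x)


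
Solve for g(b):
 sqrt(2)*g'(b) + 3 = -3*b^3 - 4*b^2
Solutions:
 g(b) = C1 - 3*sqrt(2)*b^4/8 - 2*sqrt(2)*b^3/3 - 3*sqrt(2)*b/2


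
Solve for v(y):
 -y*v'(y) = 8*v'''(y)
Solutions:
 v(y) = C1 + Integral(C2*airyai(-y/2) + C3*airybi(-y/2), y)


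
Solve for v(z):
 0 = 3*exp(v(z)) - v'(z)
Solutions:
 v(z) = log(-1/(C1 + 3*z))


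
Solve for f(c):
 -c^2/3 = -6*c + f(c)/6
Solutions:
 f(c) = 2*c*(18 - c)


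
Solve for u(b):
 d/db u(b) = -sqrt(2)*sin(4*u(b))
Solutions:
 u(b) = -acos((-C1 - exp(8*sqrt(2)*b))/(C1 - exp(8*sqrt(2)*b)))/4 + pi/2
 u(b) = acos((-C1 - exp(8*sqrt(2)*b))/(C1 - exp(8*sqrt(2)*b)))/4


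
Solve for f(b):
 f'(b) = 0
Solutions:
 f(b) = C1


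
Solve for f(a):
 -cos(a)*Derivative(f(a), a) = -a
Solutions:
 f(a) = C1 + Integral(a/cos(a), a)


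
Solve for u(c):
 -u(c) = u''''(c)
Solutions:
 u(c) = (C1*sin(sqrt(2)*c/2) + C2*cos(sqrt(2)*c/2))*exp(-sqrt(2)*c/2) + (C3*sin(sqrt(2)*c/2) + C4*cos(sqrt(2)*c/2))*exp(sqrt(2)*c/2)


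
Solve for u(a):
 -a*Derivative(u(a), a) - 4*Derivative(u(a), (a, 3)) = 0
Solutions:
 u(a) = C1 + Integral(C2*airyai(-2^(1/3)*a/2) + C3*airybi(-2^(1/3)*a/2), a)


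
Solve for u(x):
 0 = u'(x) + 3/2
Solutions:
 u(x) = C1 - 3*x/2


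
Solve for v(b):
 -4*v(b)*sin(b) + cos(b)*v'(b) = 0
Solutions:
 v(b) = C1/cos(b)^4


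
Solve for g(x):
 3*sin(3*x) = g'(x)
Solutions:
 g(x) = C1 - cos(3*x)


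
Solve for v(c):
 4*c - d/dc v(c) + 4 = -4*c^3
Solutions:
 v(c) = C1 + c^4 + 2*c^2 + 4*c


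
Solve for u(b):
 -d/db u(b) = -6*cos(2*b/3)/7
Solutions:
 u(b) = C1 + 9*sin(2*b/3)/7


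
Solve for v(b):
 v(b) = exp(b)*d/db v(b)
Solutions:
 v(b) = C1*exp(-exp(-b))


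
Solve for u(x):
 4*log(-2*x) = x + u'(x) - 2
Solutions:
 u(x) = C1 - x^2/2 + 4*x*log(-x) + 2*x*(-1 + 2*log(2))


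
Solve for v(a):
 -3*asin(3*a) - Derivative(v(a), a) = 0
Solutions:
 v(a) = C1 - 3*a*asin(3*a) - sqrt(1 - 9*a^2)


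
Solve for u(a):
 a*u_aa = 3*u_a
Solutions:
 u(a) = C1 + C2*a^4


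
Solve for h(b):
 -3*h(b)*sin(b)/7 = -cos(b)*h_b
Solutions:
 h(b) = C1/cos(b)^(3/7)


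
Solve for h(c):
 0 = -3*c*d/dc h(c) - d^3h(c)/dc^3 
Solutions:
 h(c) = C1 + Integral(C2*airyai(-3^(1/3)*c) + C3*airybi(-3^(1/3)*c), c)


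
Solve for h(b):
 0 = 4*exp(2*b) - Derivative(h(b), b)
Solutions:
 h(b) = C1 + 2*exp(2*b)


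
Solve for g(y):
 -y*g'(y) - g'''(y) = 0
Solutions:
 g(y) = C1 + Integral(C2*airyai(-y) + C3*airybi(-y), y)


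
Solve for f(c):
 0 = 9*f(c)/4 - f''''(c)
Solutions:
 f(c) = C1*exp(-sqrt(6)*c/2) + C2*exp(sqrt(6)*c/2) + C3*sin(sqrt(6)*c/2) + C4*cos(sqrt(6)*c/2)


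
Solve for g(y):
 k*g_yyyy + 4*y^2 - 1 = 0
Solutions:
 g(y) = C1 + C2*y + C3*y^2 + C4*y^3 - y^6/(90*k) + y^4/(24*k)


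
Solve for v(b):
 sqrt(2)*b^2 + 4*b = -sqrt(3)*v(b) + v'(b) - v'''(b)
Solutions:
 v(b) = C1*exp(2^(1/3)*sqrt(3)*b*(2/(sqrt(77) + 9)^(1/3) + 2^(1/3)*(sqrt(77) + 9)^(1/3))/12)*sin(2^(1/3)*b*(-2^(1/3)*(sqrt(77) + 9)^(1/3) + 2/(sqrt(77) + 9)^(1/3))/4) + C2*exp(2^(1/3)*sqrt(3)*b*(2/(sqrt(77) + 9)^(1/3) + 2^(1/3)*(sqrt(77) + 9)^(1/3))/12)*cos(2^(1/3)*b*(-2^(1/3)*(sqrt(77) + 9)^(1/3) + 2/(sqrt(77) + 9)^(1/3))/4) + C3*exp(-2^(1/3)*sqrt(3)*b*(2/(sqrt(77) + 9)^(1/3) + 2^(1/3)*(sqrt(77) + 9)^(1/3))/6) - sqrt(6)*b^2/3 - 4*sqrt(3)*b/3 - 2*sqrt(2)*b/3 - 4/3 - 2*sqrt(6)/9


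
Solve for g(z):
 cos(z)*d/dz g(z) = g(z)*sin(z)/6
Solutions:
 g(z) = C1/cos(z)^(1/6)


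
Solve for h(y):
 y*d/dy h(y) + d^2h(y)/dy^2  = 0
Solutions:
 h(y) = C1 + C2*erf(sqrt(2)*y/2)


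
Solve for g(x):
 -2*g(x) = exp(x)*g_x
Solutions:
 g(x) = C1*exp(2*exp(-x))


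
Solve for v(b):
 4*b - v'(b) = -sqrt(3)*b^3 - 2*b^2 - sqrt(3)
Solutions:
 v(b) = C1 + sqrt(3)*b^4/4 + 2*b^3/3 + 2*b^2 + sqrt(3)*b


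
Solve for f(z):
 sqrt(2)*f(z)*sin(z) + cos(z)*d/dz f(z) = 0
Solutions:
 f(z) = C1*cos(z)^(sqrt(2))


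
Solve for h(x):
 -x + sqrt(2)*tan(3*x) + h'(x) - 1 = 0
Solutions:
 h(x) = C1 + x^2/2 + x + sqrt(2)*log(cos(3*x))/3


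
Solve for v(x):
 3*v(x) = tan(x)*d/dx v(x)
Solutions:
 v(x) = C1*sin(x)^3


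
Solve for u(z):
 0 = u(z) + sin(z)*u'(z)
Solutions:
 u(z) = C1*sqrt(cos(z) + 1)/sqrt(cos(z) - 1)


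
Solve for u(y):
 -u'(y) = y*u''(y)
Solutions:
 u(y) = C1 + C2*log(y)


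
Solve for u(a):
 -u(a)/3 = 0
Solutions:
 u(a) = 0


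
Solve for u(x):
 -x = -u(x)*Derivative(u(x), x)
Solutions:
 u(x) = -sqrt(C1 + x^2)
 u(x) = sqrt(C1 + x^2)


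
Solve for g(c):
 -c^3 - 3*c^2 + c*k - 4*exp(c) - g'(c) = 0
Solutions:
 g(c) = C1 - c^4/4 - c^3 + c^2*k/2 - 4*exp(c)


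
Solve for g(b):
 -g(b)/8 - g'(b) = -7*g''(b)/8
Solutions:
 g(b) = C1*exp(b*(4 - sqrt(23))/7) + C2*exp(b*(4 + sqrt(23))/7)


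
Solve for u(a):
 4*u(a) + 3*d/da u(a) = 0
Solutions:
 u(a) = C1*exp(-4*a/3)


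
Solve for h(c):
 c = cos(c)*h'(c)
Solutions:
 h(c) = C1 + Integral(c/cos(c), c)


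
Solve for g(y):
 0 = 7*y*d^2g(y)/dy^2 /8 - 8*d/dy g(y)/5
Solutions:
 g(y) = C1 + C2*y^(99/35)


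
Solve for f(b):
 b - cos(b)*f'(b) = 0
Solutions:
 f(b) = C1 + Integral(b/cos(b), b)


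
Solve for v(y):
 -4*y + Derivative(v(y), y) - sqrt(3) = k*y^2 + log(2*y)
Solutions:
 v(y) = C1 + k*y^3/3 + 2*y^2 + y*log(y) - y + y*log(2) + sqrt(3)*y


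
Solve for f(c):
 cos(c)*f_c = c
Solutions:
 f(c) = C1 + Integral(c/cos(c), c)


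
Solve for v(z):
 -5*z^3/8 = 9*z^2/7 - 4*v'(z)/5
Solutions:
 v(z) = C1 + 25*z^4/128 + 15*z^3/28


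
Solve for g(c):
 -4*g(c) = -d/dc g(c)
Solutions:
 g(c) = C1*exp(4*c)


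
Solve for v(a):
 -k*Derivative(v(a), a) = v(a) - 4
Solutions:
 v(a) = C1*exp(-a/k) + 4


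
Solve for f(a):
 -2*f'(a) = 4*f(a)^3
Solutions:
 f(a) = -sqrt(2)*sqrt(-1/(C1 - 2*a))/2
 f(a) = sqrt(2)*sqrt(-1/(C1 - 2*a))/2


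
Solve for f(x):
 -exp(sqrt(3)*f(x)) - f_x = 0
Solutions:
 f(x) = sqrt(3)*(2*log(1/(C1 + x)) - log(3))/6


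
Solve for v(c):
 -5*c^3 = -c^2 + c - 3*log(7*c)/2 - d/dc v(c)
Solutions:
 v(c) = C1 + 5*c^4/4 - c^3/3 + c^2/2 - 3*c*log(c)/2 - 3*c*log(7)/2 + 3*c/2


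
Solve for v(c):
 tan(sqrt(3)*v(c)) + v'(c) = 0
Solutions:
 v(c) = sqrt(3)*(pi - asin(C1*exp(-sqrt(3)*c)))/3
 v(c) = sqrt(3)*asin(C1*exp(-sqrt(3)*c))/3


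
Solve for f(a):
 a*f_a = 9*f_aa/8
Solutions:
 f(a) = C1 + C2*erfi(2*a/3)


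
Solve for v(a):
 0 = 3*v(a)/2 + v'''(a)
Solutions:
 v(a) = C3*exp(-2^(2/3)*3^(1/3)*a/2) + (C1*sin(2^(2/3)*3^(5/6)*a/4) + C2*cos(2^(2/3)*3^(5/6)*a/4))*exp(2^(2/3)*3^(1/3)*a/4)


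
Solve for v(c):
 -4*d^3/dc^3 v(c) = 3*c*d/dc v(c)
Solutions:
 v(c) = C1 + Integral(C2*airyai(-6^(1/3)*c/2) + C3*airybi(-6^(1/3)*c/2), c)


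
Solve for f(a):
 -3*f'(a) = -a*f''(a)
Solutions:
 f(a) = C1 + C2*a^4


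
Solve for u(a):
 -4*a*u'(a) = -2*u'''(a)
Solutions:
 u(a) = C1 + Integral(C2*airyai(2^(1/3)*a) + C3*airybi(2^(1/3)*a), a)


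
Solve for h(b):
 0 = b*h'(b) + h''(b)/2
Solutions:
 h(b) = C1 + C2*erf(b)


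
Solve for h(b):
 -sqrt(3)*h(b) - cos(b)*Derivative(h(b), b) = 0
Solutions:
 h(b) = C1*(sin(b) - 1)^(sqrt(3)/2)/(sin(b) + 1)^(sqrt(3)/2)


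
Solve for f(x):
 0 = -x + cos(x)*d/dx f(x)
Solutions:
 f(x) = C1 + Integral(x/cos(x), x)


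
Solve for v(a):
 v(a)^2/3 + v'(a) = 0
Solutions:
 v(a) = 3/(C1 + a)


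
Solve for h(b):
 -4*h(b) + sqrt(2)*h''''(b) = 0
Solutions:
 h(b) = C1*exp(-2^(3/8)*b) + C2*exp(2^(3/8)*b) + C3*sin(2^(3/8)*b) + C4*cos(2^(3/8)*b)


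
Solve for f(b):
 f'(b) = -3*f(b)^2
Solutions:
 f(b) = 1/(C1 + 3*b)


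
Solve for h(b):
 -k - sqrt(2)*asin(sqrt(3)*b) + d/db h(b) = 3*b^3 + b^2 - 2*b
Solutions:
 h(b) = C1 + 3*b^4/4 + b^3/3 - b^2 + b*k + sqrt(2)*(b*asin(sqrt(3)*b) + sqrt(3)*sqrt(1 - 3*b^2)/3)


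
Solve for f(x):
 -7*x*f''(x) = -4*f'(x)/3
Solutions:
 f(x) = C1 + C2*x^(25/21)


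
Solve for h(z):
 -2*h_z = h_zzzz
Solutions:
 h(z) = C1 + C4*exp(-2^(1/3)*z) + (C2*sin(2^(1/3)*sqrt(3)*z/2) + C3*cos(2^(1/3)*sqrt(3)*z/2))*exp(2^(1/3)*z/2)


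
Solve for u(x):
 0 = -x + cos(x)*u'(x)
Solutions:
 u(x) = C1 + Integral(x/cos(x), x)


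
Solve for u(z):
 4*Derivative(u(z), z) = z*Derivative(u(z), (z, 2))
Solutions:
 u(z) = C1 + C2*z^5


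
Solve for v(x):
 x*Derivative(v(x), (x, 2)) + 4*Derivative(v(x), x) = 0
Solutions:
 v(x) = C1 + C2/x^3


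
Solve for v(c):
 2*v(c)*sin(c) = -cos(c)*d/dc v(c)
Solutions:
 v(c) = C1*cos(c)^2


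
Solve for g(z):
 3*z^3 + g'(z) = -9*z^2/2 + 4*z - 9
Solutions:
 g(z) = C1 - 3*z^4/4 - 3*z^3/2 + 2*z^2 - 9*z


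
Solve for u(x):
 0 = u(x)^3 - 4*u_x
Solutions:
 u(x) = -sqrt(2)*sqrt(-1/(C1 + x))
 u(x) = sqrt(2)*sqrt(-1/(C1 + x))


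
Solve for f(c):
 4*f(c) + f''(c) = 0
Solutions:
 f(c) = C1*sin(2*c) + C2*cos(2*c)


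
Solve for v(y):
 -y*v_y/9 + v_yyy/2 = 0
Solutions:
 v(y) = C1 + Integral(C2*airyai(6^(1/3)*y/3) + C3*airybi(6^(1/3)*y/3), y)


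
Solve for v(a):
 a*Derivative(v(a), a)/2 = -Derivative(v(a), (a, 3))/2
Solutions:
 v(a) = C1 + Integral(C2*airyai(-a) + C3*airybi(-a), a)


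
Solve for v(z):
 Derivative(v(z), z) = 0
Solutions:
 v(z) = C1


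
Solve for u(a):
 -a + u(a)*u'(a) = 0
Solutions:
 u(a) = -sqrt(C1 + a^2)
 u(a) = sqrt(C1 + a^2)


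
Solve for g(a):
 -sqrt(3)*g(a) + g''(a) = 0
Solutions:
 g(a) = C1*exp(-3^(1/4)*a) + C2*exp(3^(1/4)*a)


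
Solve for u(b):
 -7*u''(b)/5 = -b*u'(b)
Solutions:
 u(b) = C1 + C2*erfi(sqrt(70)*b/14)


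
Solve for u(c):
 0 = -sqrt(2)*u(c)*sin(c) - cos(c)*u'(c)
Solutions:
 u(c) = C1*cos(c)^(sqrt(2))


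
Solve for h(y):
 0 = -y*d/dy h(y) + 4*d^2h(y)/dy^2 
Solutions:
 h(y) = C1 + C2*erfi(sqrt(2)*y/4)


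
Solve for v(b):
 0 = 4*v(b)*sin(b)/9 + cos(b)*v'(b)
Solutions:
 v(b) = C1*cos(b)^(4/9)


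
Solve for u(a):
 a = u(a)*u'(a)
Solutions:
 u(a) = -sqrt(C1 + a^2)
 u(a) = sqrt(C1 + a^2)


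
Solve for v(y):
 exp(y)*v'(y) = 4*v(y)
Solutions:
 v(y) = C1*exp(-4*exp(-y))


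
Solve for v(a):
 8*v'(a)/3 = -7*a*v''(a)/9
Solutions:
 v(a) = C1 + C2/a^(17/7)


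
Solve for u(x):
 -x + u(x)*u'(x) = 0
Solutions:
 u(x) = -sqrt(C1 + x^2)
 u(x) = sqrt(C1 + x^2)


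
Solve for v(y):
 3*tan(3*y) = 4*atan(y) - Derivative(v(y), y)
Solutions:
 v(y) = C1 + 4*y*atan(y) - 2*log(y^2 + 1) + log(cos(3*y))


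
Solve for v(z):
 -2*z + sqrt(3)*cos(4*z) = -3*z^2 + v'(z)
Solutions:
 v(z) = C1 + z^3 - z^2 + sqrt(3)*sin(4*z)/4


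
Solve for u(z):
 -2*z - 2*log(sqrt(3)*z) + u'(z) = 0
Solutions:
 u(z) = C1 + z^2 + 2*z*log(z) - 2*z + z*log(3)


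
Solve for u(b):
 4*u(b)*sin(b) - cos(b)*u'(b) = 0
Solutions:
 u(b) = C1/cos(b)^4


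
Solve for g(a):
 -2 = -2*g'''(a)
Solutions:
 g(a) = C1 + C2*a + C3*a^2 + a^3/6


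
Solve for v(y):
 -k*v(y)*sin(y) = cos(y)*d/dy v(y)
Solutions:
 v(y) = C1*exp(k*log(cos(y)))


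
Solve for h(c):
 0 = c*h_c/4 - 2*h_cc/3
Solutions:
 h(c) = C1 + C2*erfi(sqrt(3)*c/4)


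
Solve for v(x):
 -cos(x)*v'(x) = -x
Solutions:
 v(x) = C1 + Integral(x/cos(x), x)


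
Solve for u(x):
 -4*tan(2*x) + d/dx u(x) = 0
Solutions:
 u(x) = C1 - 2*log(cos(2*x))


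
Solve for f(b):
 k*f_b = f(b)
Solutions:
 f(b) = C1*exp(b/k)


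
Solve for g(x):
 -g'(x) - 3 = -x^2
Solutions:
 g(x) = C1 + x^3/3 - 3*x


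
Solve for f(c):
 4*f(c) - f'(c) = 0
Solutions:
 f(c) = C1*exp(4*c)


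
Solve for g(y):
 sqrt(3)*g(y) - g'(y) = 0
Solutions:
 g(y) = C1*exp(sqrt(3)*y)


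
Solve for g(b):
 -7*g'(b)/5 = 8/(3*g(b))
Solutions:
 g(b) = -sqrt(C1 - 1680*b)/21
 g(b) = sqrt(C1 - 1680*b)/21


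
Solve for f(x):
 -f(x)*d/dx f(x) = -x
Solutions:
 f(x) = -sqrt(C1 + x^2)
 f(x) = sqrt(C1 + x^2)


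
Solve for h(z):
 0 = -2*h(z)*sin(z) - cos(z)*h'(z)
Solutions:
 h(z) = C1*cos(z)^2


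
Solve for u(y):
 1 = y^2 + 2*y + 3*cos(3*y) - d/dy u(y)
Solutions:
 u(y) = C1 + y^3/3 + y^2 - y + sin(3*y)


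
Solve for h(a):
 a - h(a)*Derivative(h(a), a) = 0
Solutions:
 h(a) = -sqrt(C1 + a^2)
 h(a) = sqrt(C1 + a^2)


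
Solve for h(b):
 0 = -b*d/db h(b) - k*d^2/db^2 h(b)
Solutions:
 h(b) = C1 + C2*sqrt(k)*erf(sqrt(2)*b*sqrt(1/k)/2)


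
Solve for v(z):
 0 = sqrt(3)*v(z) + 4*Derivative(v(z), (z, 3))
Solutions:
 v(z) = C3*exp(-2^(1/3)*3^(1/6)*z/2) + (C1*sin(2^(1/3)*3^(2/3)*z/4) + C2*cos(2^(1/3)*3^(2/3)*z/4))*exp(2^(1/3)*3^(1/6)*z/4)


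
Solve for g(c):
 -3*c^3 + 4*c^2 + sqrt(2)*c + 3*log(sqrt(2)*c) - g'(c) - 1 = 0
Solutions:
 g(c) = C1 - 3*c^4/4 + 4*c^3/3 + sqrt(2)*c^2/2 + 3*c*log(c) - 4*c + 3*c*log(2)/2


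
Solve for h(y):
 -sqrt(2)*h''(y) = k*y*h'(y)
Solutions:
 h(y) = Piecewise((-2^(3/4)*sqrt(pi)*C1*erf(2^(1/4)*sqrt(k)*y/2)/(2*sqrt(k)) - C2, (k > 0) | (k < 0)), (-C1*y - C2, True))


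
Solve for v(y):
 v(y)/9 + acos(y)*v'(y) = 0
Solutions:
 v(y) = C1*exp(-Integral(1/acos(y), y)/9)


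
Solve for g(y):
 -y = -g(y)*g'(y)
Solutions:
 g(y) = -sqrt(C1 + y^2)
 g(y) = sqrt(C1 + y^2)


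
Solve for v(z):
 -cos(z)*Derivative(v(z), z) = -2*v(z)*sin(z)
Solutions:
 v(z) = C1/cos(z)^2


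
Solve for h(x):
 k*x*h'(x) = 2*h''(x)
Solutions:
 h(x) = Piecewise((-sqrt(pi)*C1*erf(x*sqrt(-k)/2)/sqrt(-k) - C2, (k > 0) | (k < 0)), (-C1*x - C2, True))


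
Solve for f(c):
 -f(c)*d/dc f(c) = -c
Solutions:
 f(c) = -sqrt(C1 + c^2)
 f(c) = sqrt(C1 + c^2)


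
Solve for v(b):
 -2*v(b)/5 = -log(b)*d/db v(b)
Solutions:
 v(b) = C1*exp(2*li(b)/5)


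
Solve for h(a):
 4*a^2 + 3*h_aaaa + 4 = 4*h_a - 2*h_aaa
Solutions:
 h(a) = C1 + C2*exp(-a*(2*2^(2/3)/(9*sqrt(705) + 239)^(1/3) + 4 + 2^(1/3)*(9*sqrt(705) + 239)^(1/3))/18)*sin(2^(1/3)*sqrt(3)*a*(-(9*sqrt(705) + 239)^(1/3) + 2*2^(1/3)/(9*sqrt(705) + 239)^(1/3))/18) + C3*exp(-a*(2*2^(2/3)/(9*sqrt(705) + 239)^(1/3) + 4 + 2^(1/3)*(9*sqrt(705) + 239)^(1/3))/18)*cos(2^(1/3)*sqrt(3)*a*(-(9*sqrt(705) + 239)^(1/3) + 2*2^(1/3)/(9*sqrt(705) + 239)^(1/3))/18) + C4*exp(a*(-2 + 2*2^(2/3)/(9*sqrt(705) + 239)^(1/3) + 2^(1/3)*(9*sqrt(705) + 239)^(1/3))/9) + a^3/3 + 2*a


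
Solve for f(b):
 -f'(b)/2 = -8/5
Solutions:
 f(b) = C1 + 16*b/5


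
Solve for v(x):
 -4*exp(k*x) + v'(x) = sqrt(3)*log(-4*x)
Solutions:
 v(x) = C1 + sqrt(3)*x*log(-x) + sqrt(3)*x*(-1 + 2*log(2)) + Piecewise((4*exp(k*x)/k, Ne(k, 0)), (4*x, True))


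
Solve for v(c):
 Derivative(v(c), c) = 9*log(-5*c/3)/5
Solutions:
 v(c) = C1 + 9*c*log(-c)/5 + 9*c*(-log(3) - 1 + log(5))/5


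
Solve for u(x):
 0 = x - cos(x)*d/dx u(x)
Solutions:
 u(x) = C1 + Integral(x/cos(x), x)


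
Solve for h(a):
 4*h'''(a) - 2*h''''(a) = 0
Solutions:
 h(a) = C1 + C2*a + C3*a^2 + C4*exp(2*a)


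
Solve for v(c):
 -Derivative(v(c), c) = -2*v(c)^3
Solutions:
 v(c) = -sqrt(2)*sqrt(-1/(C1 + 2*c))/2
 v(c) = sqrt(2)*sqrt(-1/(C1 + 2*c))/2


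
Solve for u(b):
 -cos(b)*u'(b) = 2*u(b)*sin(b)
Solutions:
 u(b) = C1*cos(b)^2


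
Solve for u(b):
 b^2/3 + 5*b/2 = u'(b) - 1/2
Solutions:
 u(b) = C1 + b^3/9 + 5*b^2/4 + b/2


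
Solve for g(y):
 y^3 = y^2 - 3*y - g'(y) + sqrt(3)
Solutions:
 g(y) = C1 - y^4/4 + y^3/3 - 3*y^2/2 + sqrt(3)*y


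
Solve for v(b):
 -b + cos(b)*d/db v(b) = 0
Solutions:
 v(b) = C1 + Integral(b/cos(b), b)


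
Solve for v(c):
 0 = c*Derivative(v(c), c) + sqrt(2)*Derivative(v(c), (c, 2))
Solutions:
 v(c) = C1 + C2*erf(2^(1/4)*c/2)


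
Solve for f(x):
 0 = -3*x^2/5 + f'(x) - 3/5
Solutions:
 f(x) = C1 + x^3/5 + 3*x/5


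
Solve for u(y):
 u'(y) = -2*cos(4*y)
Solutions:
 u(y) = C1 - sin(4*y)/2


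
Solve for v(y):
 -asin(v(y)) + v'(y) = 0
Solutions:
 Integral(1/asin(_y), (_y, v(y))) = C1 + y


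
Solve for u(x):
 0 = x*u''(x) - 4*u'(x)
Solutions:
 u(x) = C1 + C2*x^5


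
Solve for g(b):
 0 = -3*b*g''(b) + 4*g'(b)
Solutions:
 g(b) = C1 + C2*b^(7/3)


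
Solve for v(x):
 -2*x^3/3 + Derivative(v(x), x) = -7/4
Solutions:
 v(x) = C1 + x^4/6 - 7*x/4


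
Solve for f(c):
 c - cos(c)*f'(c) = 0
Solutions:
 f(c) = C1 + Integral(c/cos(c), c)


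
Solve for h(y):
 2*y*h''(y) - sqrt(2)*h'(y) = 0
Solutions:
 h(y) = C1 + C2*y^(sqrt(2)/2 + 1)


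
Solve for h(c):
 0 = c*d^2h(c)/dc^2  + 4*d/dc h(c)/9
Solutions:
 h(c) = C1 + C2*c^(5/9)


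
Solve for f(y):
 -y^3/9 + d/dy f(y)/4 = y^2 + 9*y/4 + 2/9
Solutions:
 f(y) = C1 + y^4/9 + 4*y^3/3 + 9*y^2/2 + 8*y/9


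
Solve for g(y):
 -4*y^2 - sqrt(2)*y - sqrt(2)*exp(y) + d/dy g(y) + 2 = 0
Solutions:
 g(y) = C1 + 4*y^3/3 + sqrt(2)*y^2/2 - 2*y + sqrt(2)*exp(y)


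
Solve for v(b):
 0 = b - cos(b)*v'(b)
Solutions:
 v(b) = C1 + Integral(b/cos(b), b)


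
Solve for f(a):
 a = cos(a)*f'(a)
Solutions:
 f(a) = C1 + Integral(a/cos(a), a)


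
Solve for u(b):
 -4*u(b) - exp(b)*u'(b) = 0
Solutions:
 u(b) = C1*exp(4*exp(-b))


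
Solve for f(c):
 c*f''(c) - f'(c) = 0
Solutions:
 f(c) = C1 + C2*c^2


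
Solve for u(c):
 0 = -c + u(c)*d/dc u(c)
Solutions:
 u(c) = -sqrt(C1 + c^2)
 u(c) = sqrt(C1 + c^2)


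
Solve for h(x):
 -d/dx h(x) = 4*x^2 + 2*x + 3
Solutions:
 h(x) = C1 - 4*x^3/3 - x^2 - 3*x


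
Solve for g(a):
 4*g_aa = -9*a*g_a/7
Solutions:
 g(a) = C1 + C2*erf(3*sqrt(14)*a/28)


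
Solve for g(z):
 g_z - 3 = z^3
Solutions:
 g(z) = C1 + z^4/4 + 3*z


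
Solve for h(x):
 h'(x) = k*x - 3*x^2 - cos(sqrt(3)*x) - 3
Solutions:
 h(x) = C1 + k*x^2/2 - x^3 - 3*x - sqrt(3)*sin(sqrt(3)*x)/3


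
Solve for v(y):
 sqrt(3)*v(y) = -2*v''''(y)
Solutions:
 v(y) = (C1*sin(2^(1/4)*3^(1/8)*y/2) + C2*cos(2^(1/4)*3^(1/8)*y/2))*exp(-2^(1/4)*3^(1/8)*y/2) + (C3*sin(2^(1/4)*3^(1/8)*y/2) + C4*cos(2^(1/4)*3^(1/8)*y/2))*exp(2^(1/4)*3^(1/8)*y/2)


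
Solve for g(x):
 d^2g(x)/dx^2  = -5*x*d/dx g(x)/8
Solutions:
 g(x) = C1 + C2*erf(sqrt(5)*x/4)


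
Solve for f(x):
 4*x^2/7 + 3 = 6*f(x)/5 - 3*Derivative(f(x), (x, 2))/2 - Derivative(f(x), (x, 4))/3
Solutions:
 f(x) = C1*exp(-sqrt(15)*x*sqrt(-15 + sqrt(385))/10) + C2*exp(sqrt(15)*x*sqrt(-15 + sqrt(385))/10) + C3*sin(sqrt(15)*x*sqrt(15 + sqrt(385))/10) + C4*cos(sqrt(15)*x*sqrt(15 + sqrt(385))/10) + 10*x^2/21 + 155/42


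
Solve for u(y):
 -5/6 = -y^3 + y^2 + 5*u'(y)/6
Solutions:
 u(y) = C1 + 3*y^4/10 - 2*y^3/5 - y


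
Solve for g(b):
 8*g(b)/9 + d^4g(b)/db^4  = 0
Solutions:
 g(b) = (C1*sin(2^(1/4)*sqrt(3)*b/3) + C2*cos(2^(1/4)*sqrt(3)*b/3))*exp(-2^(1/4)*sqrt(3)*b/3) + (C3*sin(2^(1/4)*sqrt(3)*b/3) + C4*cos(2^(1/4)*sqrt(3)*b/3))*exp(2^(1/4)*sqrt(3)*b/3)


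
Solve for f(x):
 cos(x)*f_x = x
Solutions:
 f(x) = C1 + Integral(x/cos(x), x)


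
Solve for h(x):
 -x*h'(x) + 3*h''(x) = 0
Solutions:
 h(x) = C1 + C2*erfi(sqrt(6)*x/6)


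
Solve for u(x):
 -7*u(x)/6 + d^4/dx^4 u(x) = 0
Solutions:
 u(x) = C1*exp(-6^(3/4)*7^(1/4)*x/6) + C2*exp(6^(3/4)*7^(1/4)*x/6) + C3*sin(6^(3/4)*7^(1/4)*x/6) + C4*cos(6^(3/4)*7^(1/4)*x/6)


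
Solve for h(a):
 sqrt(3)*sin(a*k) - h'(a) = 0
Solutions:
 h(a) = C1 - sqrt(3)*cos(a*k)/k


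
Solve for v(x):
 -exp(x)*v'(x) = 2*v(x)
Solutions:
 v(x) = C1*exp(2*exp(-x))


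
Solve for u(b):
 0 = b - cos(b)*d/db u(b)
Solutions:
 u(b) = C1 + Integral(b/cos(b), b)


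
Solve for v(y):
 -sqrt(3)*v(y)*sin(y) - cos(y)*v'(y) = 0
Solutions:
 v(y) = C1*cos(y)^(sqrt(3))


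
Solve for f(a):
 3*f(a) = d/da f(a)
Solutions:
 f(a) = C1*exp(3*a)


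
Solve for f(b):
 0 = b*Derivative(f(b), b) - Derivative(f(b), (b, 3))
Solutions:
 f(b) = C1 + Integral(C2*airyai(b) + C3*airybi(b), b)


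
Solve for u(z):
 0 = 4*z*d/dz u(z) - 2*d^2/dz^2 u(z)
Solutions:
 u(z) = C1 + C2*erfi(z)


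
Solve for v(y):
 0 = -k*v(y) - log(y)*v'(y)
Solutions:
 v(y) = C1*exp(-k*li(y))


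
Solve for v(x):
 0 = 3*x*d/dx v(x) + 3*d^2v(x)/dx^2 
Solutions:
 v(x) = C1 + C2*erf(sqrt(2)*x/2)


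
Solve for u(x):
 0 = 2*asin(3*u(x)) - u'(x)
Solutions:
 Integral(1/asin(3*_y), (_y, u(x))) = C1 + 2*x


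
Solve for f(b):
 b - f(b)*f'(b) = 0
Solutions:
 f(b) = -sqrt(C1 + b^2)
 f(b) = sqrt(C1 + b^2)


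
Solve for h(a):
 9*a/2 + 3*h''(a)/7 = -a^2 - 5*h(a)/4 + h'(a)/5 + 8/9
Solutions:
 h(a) = -4*a^2/5 - 482*a/125 + (C1*sin(2*sqrt(161)*a/15) + C2*cos(2*sqrt(161)*a/15))*exp(7*a/30) + 126536/196875


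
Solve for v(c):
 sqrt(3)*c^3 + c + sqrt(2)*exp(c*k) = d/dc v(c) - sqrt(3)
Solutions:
 v(c) = C1 + sqrt(3)*c^4/4 + c^2/2 + sqrt(3)*c + sqrt(2)*exp(c*k)/k


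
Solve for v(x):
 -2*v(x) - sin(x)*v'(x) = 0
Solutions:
 v(x) = C1*(cos(x) + 1)/(cos(x) - 1)


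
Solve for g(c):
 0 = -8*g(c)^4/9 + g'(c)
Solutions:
 g(c) = 3^(1/3)*(-1/(C1 + 8*c))^(1/3)
 g(c) = (-1/(C1 + 8*c))^(1/3)*(-3^(1/3) - 3^(5/6)*I)/2
 g(c) = (-1/(C1 + 8*c))^(1/3)*(-3^(1/3) + 3^(5/6)*I)/2


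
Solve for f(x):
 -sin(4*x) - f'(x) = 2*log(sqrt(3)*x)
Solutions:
 f(x) = C1 - 2*x*log(x) - x*log(3) + 2*x + cos(4*x)/4


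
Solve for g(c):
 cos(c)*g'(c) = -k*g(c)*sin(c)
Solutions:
 g(c) = C1*exp(k*log(cos(c)))


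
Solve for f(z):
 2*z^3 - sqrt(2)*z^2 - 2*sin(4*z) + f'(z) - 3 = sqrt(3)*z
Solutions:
 f(z) = C1 - z^4/2 + sqrt(2)*z^3/3 + sqrt(3)*z^2/2 + 3*z - cos(4*z)/2


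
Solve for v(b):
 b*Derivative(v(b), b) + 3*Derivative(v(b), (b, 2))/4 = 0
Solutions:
 v(b) = C1 + C2*erf(sqrt(6)*b/3)


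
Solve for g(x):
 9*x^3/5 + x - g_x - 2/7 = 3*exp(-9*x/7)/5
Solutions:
 g(x) = C1 + 9*x^4/20 + x^2/2 - 2*x/7 + 7*exp(-9*x/7)/15


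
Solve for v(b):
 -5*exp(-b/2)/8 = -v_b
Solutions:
 v(b) = C1 - 5*exp(-b/2)/4


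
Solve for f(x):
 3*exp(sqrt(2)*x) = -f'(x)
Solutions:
 f(x) = C1 - 3*sqrt(2)*exp(sqrt(2)*x)/2


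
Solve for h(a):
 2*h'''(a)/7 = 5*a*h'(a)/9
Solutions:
 h(a) = C1 + Integral(C2*airyai(420^(1/3)*a/6) + C3*airybi(420^(1/3)*a/6), a)


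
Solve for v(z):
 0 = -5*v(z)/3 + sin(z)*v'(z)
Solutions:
 v(z) = C1*(cos(z) - 1)^(5/6)/(cos(z) + 1)^(5/6)


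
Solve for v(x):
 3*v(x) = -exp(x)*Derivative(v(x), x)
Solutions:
 v(x) = C1*exp(3*exp(-x))


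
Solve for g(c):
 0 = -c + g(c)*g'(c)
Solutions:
 g(c) = -sqrt(C1 + c^2)
 g(c) = sqrt(C1 + c^2)


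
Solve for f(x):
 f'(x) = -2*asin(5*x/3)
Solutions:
 f(x) = C1 - 2*x*asin(5*x/3) - 2*sqrt(9 - 25*x^2)/5


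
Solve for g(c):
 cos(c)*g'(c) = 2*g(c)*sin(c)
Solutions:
 g(c) = C1/cos(c)^2


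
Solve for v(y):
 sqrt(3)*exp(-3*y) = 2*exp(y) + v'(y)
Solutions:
 v(y) = C1 - 2*exp(y) - sqrt(3)*exp(-3*y)/3


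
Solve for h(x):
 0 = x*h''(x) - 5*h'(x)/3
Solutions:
 h(x) = C1 + C2*x^(8/3)


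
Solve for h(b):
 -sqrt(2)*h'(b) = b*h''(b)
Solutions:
 h(b) = C1 + C2*b^(1 - sqrt(2))


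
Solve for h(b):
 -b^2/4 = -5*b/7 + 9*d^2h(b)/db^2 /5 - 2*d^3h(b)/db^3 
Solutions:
 h(b) = C1 + C2*b + C3*exp(9*b/10) - 5*b^4/432 + 25*b^3/1701 + 250*b^2/5103


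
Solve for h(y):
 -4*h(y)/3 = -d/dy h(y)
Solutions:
 h(y) = C1*exp(4*y/3)


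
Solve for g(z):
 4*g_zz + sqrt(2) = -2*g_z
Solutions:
 g(z) = C1 + C2*exp(-z/2) - sqrt(2)*z/2


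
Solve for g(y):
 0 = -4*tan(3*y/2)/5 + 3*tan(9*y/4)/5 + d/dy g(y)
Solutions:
 g(y) = C1 - 8*log(cos(3*y/2))/15 + 4*log(cos(9*y/4))/15


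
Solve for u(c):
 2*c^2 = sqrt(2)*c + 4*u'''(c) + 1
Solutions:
 u(c) = C1 + C2*c + C3*c^2 + c^5/120 - sqrt(2)*c^4/96 - c^3/24


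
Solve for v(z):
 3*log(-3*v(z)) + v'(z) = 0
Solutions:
 Integral(1/(log(-_y) + log(3)), (_y, v(z)))/3 = C1 - z


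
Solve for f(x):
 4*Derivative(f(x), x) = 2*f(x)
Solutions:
 f(x) = C1*exp(x/2)


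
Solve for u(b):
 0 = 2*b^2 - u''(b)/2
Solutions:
 u(b) = C1 + C2*b + b^4/3


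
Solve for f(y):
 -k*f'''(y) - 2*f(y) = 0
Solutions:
 f(y) = C1*exp(2^(1/3)*y*(-1/k)^(1/3)) + C2*exp(2^(1/3)*y*(-1/k)^(1/3)*(-1 + sqrt(3)*I)/2) + C3*exp(-2^(1/3)*y*(-1/k)^(1/3)*(1 + sqrt(3)*I)/2)


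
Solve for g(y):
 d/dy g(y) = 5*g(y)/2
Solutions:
 g(y) = C1*exp(5*y/2)


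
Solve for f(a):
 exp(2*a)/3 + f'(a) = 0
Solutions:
 f(a) = C1 - exp(2*a)/6


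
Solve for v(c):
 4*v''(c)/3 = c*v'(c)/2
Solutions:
 v(c) = C1 + C2*erfi(sqrt(3)*c/4)


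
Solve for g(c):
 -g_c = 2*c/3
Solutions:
 g(c) = C1 - c^2/3


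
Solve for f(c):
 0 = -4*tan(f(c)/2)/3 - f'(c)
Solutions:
 f(c) = -2*asin(C1*exp(-2*c/3)) + 2*pi
 f(c) = 2*asin(C1*exp(-2*c/3))


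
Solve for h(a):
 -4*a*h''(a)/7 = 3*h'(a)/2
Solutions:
 h(a) = C1 + C2/a^(13/8)


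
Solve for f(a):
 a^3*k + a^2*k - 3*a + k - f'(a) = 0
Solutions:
 f(a) = C1 + a^4*k/4 + a^3*k/3 - 3*a^2/2 + a*k


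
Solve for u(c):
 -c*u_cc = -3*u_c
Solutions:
 u(c) = C1 + C2*c^4


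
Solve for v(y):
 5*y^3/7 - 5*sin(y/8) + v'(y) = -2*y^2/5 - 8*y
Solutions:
 v(y) = C1 - 5*y^4/28 - 2*y^3/15 - 4*y^2 - 40*cos(y/8)


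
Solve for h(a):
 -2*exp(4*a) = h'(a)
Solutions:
 h(a) = C1 - exp(4*a)/2


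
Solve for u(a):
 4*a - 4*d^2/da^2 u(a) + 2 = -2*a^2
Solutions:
 u(a) = C1 + C2*a + a^4/24 + a^3/6 + a^2/4


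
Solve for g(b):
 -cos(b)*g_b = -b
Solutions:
 g(b) = C1 + Integral(b/cos(b), b)


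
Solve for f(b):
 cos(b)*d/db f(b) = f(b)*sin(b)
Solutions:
 f(b) = C1/cos(b)


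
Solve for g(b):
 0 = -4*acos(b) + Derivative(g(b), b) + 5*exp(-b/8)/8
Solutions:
 g(b) = C1 + 4*b*acos(b) - 4*sqrt(1 - b^2) + 5*exp(-b/8)


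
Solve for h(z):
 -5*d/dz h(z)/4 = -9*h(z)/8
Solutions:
 h(z) = C1*exp(9*z/10)


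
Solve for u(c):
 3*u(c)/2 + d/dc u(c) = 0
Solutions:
 u(c) = C1*exp(-3*c/2)


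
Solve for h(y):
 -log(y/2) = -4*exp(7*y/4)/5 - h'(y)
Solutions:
 h(y) = C1 + y*log(y) + y*(-1 - log(2)) - 16*exp(7*y/4)/35


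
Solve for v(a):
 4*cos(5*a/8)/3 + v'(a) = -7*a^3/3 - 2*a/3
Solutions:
 v(a) = C1 - 7*a^4/12 - a^2/3 - 32*sin(5*a/8)/15


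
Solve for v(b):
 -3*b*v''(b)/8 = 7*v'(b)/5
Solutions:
 v(b) = C1 + C2/b^(41/15)


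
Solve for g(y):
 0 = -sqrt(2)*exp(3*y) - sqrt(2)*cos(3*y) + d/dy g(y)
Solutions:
 g(y) = C1 + sqrt(2)*exp(3*y)/3 + sqrt(2)*sin(3*y)/3


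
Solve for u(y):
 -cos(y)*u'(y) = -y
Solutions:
 u(y) = C1 + Integral(y/cos(y), y)


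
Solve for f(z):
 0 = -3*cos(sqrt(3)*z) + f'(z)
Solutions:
 f(z) = C1 + sqrt(3)*sin(sqrt(3)*z)


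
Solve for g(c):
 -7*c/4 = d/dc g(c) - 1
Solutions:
 g(c) = C1 - 7*c^2/8 + c


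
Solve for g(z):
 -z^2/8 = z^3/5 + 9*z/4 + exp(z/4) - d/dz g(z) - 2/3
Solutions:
 g(z) = C1 + z^4/20 + z^3/24 + 9*z^2/8 - 2*z/3 + 4*exp(z/4)


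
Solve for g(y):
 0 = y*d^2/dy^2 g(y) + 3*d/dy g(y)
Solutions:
 g(y) = C1 + C2/y^2


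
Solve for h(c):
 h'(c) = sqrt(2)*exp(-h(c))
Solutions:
 h(c) = log(C1 + sqrt(2)*c)


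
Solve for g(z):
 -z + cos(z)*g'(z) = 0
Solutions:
 g(z) = C1 + Integral(z/cos(z), z)


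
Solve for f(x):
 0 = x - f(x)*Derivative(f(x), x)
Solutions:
 f(x) = -sqrt(C1 + x^2)
 f(x) = sqrt(C1 + x^2)


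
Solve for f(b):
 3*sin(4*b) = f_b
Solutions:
 f(b) = C1 - 3*cos(4*b)/4


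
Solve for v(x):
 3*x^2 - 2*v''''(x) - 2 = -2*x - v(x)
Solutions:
 v(x) = C1*exp(-2^(3/4)*x/2) + C2*exp(2^(3/4)*x/2) + C3*sin(2^(3/4)*x/2) + C4*cos(2^(3/4)*x/2) - 3*x^2 - 2*x + 2


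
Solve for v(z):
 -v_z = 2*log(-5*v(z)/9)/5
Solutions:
 5*Integral(1/(log(-_y) - 2*log(3) + log(5)), (_y, v(z)))/2 = C1 - z


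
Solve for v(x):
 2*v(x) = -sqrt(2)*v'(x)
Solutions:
 v(x) = C1*exp(-sqrt(2)*x)


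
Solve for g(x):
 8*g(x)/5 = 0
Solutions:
 g(x) = 0


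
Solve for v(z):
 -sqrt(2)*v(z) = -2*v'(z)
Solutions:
 v(z) = C1*exp(sqrt(2)*z/2)


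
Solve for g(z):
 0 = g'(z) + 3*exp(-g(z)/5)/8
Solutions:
 g(z) = 5*log(C1 - 3*z/40)


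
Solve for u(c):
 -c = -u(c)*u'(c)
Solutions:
 u(c) = -sqrt(C1 + c^2)
 u(c) = sqrt(C1 + c^2)


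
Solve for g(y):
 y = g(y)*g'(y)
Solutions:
 g(y) = -sqrt(C1 + y^2)
 g(y) = sqrt(C1 + y^2)


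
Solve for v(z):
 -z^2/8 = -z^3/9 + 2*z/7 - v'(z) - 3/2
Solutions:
 v(z) = C1 - z^4/36 + z^3/24 + z^2/7 - 3*z/2


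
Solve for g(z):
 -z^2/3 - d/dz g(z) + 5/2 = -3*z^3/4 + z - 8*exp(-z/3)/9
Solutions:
 g(z) = C1 + 3*z^4/16 - z^3/9 - z^2/2 + 5*z/2 - 8*exp(-z/3)/3


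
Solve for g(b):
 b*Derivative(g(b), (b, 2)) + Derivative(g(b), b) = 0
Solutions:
 g(b) = C1 + C2*log(b)


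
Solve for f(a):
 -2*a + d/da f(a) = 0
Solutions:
 f(a) = C1 + a^2


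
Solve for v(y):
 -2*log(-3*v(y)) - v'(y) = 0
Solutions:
 Integral(1/(log(-_y) + log(3)), (_y, v(y)))/2 = C1 - y


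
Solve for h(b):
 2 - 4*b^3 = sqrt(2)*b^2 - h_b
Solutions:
 h(b) = C1 + b^4 + sqrt(2)*b^3/3 - 2*b


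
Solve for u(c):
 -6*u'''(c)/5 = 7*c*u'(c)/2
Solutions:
 u(c) = C1 + Integral(C2*airyai(-630^(1/3)*c/6) + C3*airybi(-630^(1/3)*c/6), c)


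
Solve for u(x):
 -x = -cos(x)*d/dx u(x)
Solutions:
 u(x) = C1 + Integral(x/cos(x), x)


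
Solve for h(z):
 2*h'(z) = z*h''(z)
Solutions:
 h(z) = C1 + C2*z^3


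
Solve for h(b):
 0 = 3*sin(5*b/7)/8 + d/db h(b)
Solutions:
 h(b) = C1 + 21*cos(5*b/7)/40


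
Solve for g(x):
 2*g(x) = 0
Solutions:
 g(x) = 0


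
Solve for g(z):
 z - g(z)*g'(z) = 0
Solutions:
 g(z) = -sqrt(C1 + z^2)
 g(z) = sqrt(C1 + z^2)


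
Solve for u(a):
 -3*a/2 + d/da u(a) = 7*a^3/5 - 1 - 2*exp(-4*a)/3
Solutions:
 u(a) = C1 + 7*a^4/20 + 3*a^2/4 - a + exp(-4*a)/6


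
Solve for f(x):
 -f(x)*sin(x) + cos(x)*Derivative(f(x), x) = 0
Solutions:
 f(x) = C1/cos(x)


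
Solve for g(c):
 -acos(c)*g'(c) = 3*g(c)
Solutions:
 g(c) = C1*exp(-3*Integral(1/acos(c), c))


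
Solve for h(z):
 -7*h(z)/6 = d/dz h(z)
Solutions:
 h(z) = C1*exp(-7*z/6)


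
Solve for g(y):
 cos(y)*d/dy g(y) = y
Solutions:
 g(y) = C1 + Integral(y/cos(y), y)


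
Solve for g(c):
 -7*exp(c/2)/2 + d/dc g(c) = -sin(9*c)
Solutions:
 g(c) = C1 + 7*exp(c/2) + cos(9*c)/9


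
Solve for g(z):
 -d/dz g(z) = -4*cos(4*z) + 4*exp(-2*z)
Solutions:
 g(z) = C1 + sin(4*z) + 2*exp(-2*z)


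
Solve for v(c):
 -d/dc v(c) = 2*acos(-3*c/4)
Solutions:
 v(c) = C1 - 2*c*acos(-3*c/4) - 2*sqrt(16 - 9*c^2)/3


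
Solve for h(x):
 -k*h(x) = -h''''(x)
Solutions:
 h(x) = C1*exp(-k^(1/4)*x) + C2*exp(k^(1/4)*x) + C3*exp(-I*k^(1/4)*x) + C4*exp(I*k^(1/4)*x)


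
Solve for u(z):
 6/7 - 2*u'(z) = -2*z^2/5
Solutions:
 u(z) = C1 + z^3/15 + 3*z/7


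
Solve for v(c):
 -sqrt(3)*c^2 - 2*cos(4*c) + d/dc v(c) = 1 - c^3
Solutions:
 v(c) = C1 - c^4/4 + sqrt(3)*c^3/3 + c + sin(4*c)/2


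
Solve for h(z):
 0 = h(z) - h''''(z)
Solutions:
 h(z) = C1*exp(-z) + C2*exp(z) + C3*sin(z) + C4*cos(z)


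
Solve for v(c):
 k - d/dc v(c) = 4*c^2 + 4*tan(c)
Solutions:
 v(c) = C1 - 4*c^3/3 + c*k + 4*log(cos(c))


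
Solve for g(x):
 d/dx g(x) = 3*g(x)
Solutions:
 g(x) = C1*exp(3*x)


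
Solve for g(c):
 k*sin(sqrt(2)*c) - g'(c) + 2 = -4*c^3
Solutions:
 g(c) = C1 + c^4 + 2*c - sqrt(2)*k*cos(sqrt(2)*c)/2


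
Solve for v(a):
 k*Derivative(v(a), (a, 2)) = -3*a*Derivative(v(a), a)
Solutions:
 v(a) = C1 + C2*sqrt(k)*erf(sqrt(6)*a*sqrt(1/k)/2)


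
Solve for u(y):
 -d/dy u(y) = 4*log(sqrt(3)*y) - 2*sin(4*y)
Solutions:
 u(y) = C1 - 4*y*log(y) - 2*y*log(3) + 4*y - cos(4*y)/2


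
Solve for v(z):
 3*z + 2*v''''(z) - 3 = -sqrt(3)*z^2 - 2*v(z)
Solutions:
 v(z) = -sqrt(3)*z^2/2 - 3*z/2 + (C1*sin(sqrt(2)*z/2) + C2*cos(sqrt(2)*z/2))*exp(-sqrt(2)*z/2) + (C3*sin(sqrt(2)*z/2) + C4*cos(sqrt(2)*z/2))*exp(sqrt(2)*z/2) + 3/2


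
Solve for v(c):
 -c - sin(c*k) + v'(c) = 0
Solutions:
 v(c) = C1 + c^2/2 - cos(c*k)/k


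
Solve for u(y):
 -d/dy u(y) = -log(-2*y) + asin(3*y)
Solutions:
 u(y) = C1 + y*log(-y) - y*asin(3*y) - y + y*log(2) - sqrt(1 - 9*y^2)/3


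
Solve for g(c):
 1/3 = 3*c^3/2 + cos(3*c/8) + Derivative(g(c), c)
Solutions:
 g(c) = C1 - 3*c^4/8 + c/3 - 8*sin(3*c/8)/3


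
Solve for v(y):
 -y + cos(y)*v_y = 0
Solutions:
 v(y) = C1 + Integral(y/cos(y), y)


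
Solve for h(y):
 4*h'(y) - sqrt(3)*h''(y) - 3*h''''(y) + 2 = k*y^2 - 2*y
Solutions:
 h(y) = C1 + C2*exp(y*(-(18 + sqrt(3)*sqrt(sqrt(3) + 108))^(1/3) + sqrt(3)/(18 + sqrt(3)*sqrt(sqrt(3) + 108))^(1/3))/6)*sin(y*(3/(18 + sqrt(3)*sqrt(sqrt(3) + 108))^(1/3) + sqrt(3)*(18 + sqrt(3)*sqrt(sqrt(3) + 108))^(1/3))/6) + C3*exp(y*(-(18 + sqrt(3)*sqrt(sqrt(3) + 108))^(1/3) + sqrt(3)/(18 + sqrt(3)*sqrt(sqrt(3) + 108))^(1/3))/6)*cos(y*(3/(18 + sqrt(3)*sqrt(sqrt(3) + 108))^(1/3) + sqrt(3)*(18 + sqrt(3)*sqrt(sqrt(3) + 108))^(1/3))/6) + C4*exp(-y*(-(18 + sqrt(3)*sqrt(sqrt(3) + 108))^(1/3) + sqrt(3)/(18 + sqrt(3)*sqrt(sqrt(3) + 108))^(1/3))/3) + k*y^3/12 + sqrt(3)*k*y^2/16 + 3*k*y/32 - y^2/4 - y/2 - sqrt(3)*y/8


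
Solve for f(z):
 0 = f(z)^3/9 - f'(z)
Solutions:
 f(z) = -3*sqrt(2)*sqrt(-1/(C1 + z))/2
 f(z) = 3*sqrt(2)*sqrt(-1/(C1 + z))/2


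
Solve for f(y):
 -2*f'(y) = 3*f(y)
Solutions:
 f(y) = C1*exp(-3*y/2)


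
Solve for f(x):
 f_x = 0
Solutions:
 f(x) = C1


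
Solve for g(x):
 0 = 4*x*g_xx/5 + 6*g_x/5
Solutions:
 g(x) = C1 + C2/sqrt(x)


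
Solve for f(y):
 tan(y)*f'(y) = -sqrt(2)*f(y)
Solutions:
 f(y) = C1/sin(y)^(sqrt(2))


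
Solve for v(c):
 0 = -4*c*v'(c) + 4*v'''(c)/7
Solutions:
 v(c) = C1 + Integral(C2*airyai(7^(1/3)*c) + C3*airybi(7^(1/3)*c), c)


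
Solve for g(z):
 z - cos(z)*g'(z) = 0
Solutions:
 g(z) = C1 + Integral(z/cos(z), z)


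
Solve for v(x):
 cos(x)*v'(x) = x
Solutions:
 v(x) = C1 + Integral(x/cos(x), x)


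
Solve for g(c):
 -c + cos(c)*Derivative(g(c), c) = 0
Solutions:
 g(c) = C1 + Integral(c/cos(c), c)


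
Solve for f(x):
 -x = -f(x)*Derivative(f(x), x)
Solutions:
 f(x) = -sqrt(C1 + x^2)
 f(x) = sqrt(C1 + x^2)


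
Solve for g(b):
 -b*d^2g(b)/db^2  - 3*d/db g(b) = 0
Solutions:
 g(b) = C1 + C2/b^2


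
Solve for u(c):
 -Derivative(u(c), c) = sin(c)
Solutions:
 u(c) = C1 + cos(c)


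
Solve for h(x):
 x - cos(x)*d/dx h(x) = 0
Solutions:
 h(x) = C1 + Integral(x/cos(x), x)


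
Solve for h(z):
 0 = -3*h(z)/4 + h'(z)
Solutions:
 h(z) = C1*exp(3*z/4)


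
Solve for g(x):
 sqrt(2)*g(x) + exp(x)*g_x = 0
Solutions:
 g(x) = C1*exp(sqrt(2)*exp(-x))


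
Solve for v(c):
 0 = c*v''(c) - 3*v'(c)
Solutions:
 v(c) = C1 + C2*c^4


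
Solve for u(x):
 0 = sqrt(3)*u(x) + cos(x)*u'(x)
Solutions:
 u(x) = C1*(sin(x) - 1)^(sqrt(3)/2)/(sin(x) + 1)^(sqrt(3)/2)
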